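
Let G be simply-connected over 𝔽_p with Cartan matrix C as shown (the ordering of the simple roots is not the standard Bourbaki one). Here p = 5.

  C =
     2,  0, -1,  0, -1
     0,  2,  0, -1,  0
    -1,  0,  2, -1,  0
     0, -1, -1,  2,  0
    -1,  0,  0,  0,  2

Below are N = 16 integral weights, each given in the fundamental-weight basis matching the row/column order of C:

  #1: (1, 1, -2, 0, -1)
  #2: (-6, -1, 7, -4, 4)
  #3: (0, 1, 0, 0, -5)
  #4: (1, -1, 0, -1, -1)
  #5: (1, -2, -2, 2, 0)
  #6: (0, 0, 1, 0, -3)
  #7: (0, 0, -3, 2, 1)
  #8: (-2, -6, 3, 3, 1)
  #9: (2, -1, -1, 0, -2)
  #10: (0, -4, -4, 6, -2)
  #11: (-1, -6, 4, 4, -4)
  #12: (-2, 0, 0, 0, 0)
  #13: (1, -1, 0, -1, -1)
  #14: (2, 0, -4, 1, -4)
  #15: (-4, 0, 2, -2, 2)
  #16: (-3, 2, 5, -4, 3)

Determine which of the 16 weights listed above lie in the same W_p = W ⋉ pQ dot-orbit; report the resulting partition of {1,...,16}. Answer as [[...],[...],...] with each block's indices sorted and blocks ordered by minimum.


Dynkin diagram of C (from the 8 off-diagonal −1 entries): A_5.

Ā_5 reps of the 16 weights (A_5, coords as presented):

  1: (1, 2, 1, 0, 0);  2: (2, 0, 0, 0, 3);  3: (1, 1, 1, 1, 1);  4: (2, 0, 1, 0, 0);  5: (1, 1, 1, 1, 1);  6: (1, 1, 1, 1, 1);  7: (1, 1, 1, 1, 1);  8: (2, 0, 0, 1, 1);  9: (2, 0, 0, 1, 1);  10: (1, 1, 0, 1, 0);  11: (2, 0, 0, 0, 3);  12: (1, 1, 0, 1, 0);  13: (2, 0, 1, 0, 0);  14: (2, 0, 1, 0, 0);  15: (2, 0, 1, 0, 0);  16: (1, 2, 1, 0, 0)

Partition of {1..16} into 6 W_5-dot-orbits:

[[1, 16], [2, 11], [3, 5, 6, 7], [4, 13, 14, 15], [8, 9], [10, 12]]


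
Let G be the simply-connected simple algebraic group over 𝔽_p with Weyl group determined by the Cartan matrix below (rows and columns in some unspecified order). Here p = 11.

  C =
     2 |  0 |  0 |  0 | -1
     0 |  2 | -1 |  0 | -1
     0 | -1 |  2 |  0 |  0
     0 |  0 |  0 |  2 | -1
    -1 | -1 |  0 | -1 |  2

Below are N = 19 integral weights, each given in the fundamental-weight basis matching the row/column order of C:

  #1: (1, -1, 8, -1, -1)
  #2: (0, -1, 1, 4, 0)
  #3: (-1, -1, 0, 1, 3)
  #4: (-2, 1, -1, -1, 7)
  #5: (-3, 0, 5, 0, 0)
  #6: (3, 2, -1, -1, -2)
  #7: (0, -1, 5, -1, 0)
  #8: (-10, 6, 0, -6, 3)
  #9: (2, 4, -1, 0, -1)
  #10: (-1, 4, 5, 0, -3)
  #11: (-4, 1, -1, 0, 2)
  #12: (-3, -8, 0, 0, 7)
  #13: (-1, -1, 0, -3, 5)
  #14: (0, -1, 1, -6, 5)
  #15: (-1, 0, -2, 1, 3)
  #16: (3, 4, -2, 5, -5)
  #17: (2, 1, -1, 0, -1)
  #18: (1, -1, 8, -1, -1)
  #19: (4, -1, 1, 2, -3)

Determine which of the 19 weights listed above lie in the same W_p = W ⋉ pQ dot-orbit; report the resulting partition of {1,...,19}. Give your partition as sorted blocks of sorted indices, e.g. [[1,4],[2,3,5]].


Dynkin diagram of C (from the 8 off-diagonal −1 entries): D_5.

W_11-reps of the 19 weights in Ā_11 (same 5-coord order as C):

  λ_1 → (2, 0, 9, 0, 0)
  λ_2 → (1, 0, 2, 5, 1)
  λ_3 → (0, 0, 1, 2, 4)
  λ_4 → (1, 0, 6, 0, 1)
  λ_5 → (1, 0, 6, 0, 1)
  λ_6 → (3, 2, 0, 1, 0)
  λ_7 → (1, 0, 6, 0, 1)
  λ_8 → (1, 0, 2, 5, 1)
  λ_9 → (3, 2, 0, 1, 0)
  λ_10 → (1, 0, 6, 0, 1)
  λ_11 → (3, 2, 0, 1, 0)
  λ_12 → (1, 0, 6, 0, 1)
  λ_13 → (0, 0, 1, 2, 4)
  λ_14 → (1, 0, 2, 5, 1)
  λ_15 → (0, 0, 1, 2, 4)
  λ_16 → (0, 0, 1, 2, 4)
  λ_17 → (3, 2, 0, 1, 0)
  λ_18 → (2, 0, 9, 0, 0)
  λ_19 → (3, 2, 0, 1, 0)

The 19 indices split into 5 linkage classes (same alcove rep ⇔ same W_11-dot-orbit):

[[1, 18], [2, 8, 14], [3, 13, 15, 16], [4, 5, 7, 10, 12], [6, 9, 11, 17, 19]]


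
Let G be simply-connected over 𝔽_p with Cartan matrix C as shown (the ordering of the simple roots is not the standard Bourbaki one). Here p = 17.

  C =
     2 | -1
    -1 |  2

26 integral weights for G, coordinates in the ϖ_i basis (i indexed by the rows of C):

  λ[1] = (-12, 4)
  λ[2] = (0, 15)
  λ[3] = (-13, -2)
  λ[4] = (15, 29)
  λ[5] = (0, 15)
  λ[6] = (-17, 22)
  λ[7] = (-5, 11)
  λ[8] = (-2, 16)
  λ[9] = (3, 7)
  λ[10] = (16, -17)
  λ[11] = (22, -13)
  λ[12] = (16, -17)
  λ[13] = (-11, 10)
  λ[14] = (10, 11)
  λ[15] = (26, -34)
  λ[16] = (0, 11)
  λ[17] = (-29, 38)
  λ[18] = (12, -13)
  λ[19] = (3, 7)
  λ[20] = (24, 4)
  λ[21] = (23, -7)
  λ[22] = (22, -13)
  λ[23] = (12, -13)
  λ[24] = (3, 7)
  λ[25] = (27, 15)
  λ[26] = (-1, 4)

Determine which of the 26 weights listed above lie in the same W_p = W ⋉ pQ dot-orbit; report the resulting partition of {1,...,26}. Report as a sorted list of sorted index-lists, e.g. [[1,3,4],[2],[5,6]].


Dynkin diagram of C (from the 2 off-diagonal −1 entries): A_2.

λ_j+ρ reflected into Ā_17 (⟨·,θ^∨⟩≤17); 2-tuples as given:

  λ_1 → (5, 6)
  λ_2 → (1, 16)
  λ_3 → (1, 12)
  λ_4 → (1, 12)
  λ_5 → (1, 16)
  λ_6 → (10, 1)
  λ_7 → (4, 8)
  λ_8 → (1, 16)
  λ_9 → (4, 8)
  λ_10 → (1, 16)
  λ_11 → (5, 6)
  λ_12 → (1, 16)
  λ_13 → (10, 1)
  λ_14 → (5, 6)
  λ_15 → (10, 1)
  λ_16 → (1, 12)
  λ_17 → (5, 6)
  λ_18 → (1, 12)
  λ_19 → (4, 8)
  λ_20 → (4, 8)
  λ_21 → (10, 1)
  λ_22 → (5, 6)
  λ_23 → (1, 12)
  λ_24 → (4, 8)
  λ_25 → (10, 1)
  λ_26 → (0, 5)

Linkage partition of the 26 weights (6 classes, p=17):

[[1, 11, 14, 17, 22], [2, 5, 8, 10, 12], [3, 4, 16, 18, 23], [6, 13, 15, 21, 25], [7, 9, 19, 20, 24], [26]]


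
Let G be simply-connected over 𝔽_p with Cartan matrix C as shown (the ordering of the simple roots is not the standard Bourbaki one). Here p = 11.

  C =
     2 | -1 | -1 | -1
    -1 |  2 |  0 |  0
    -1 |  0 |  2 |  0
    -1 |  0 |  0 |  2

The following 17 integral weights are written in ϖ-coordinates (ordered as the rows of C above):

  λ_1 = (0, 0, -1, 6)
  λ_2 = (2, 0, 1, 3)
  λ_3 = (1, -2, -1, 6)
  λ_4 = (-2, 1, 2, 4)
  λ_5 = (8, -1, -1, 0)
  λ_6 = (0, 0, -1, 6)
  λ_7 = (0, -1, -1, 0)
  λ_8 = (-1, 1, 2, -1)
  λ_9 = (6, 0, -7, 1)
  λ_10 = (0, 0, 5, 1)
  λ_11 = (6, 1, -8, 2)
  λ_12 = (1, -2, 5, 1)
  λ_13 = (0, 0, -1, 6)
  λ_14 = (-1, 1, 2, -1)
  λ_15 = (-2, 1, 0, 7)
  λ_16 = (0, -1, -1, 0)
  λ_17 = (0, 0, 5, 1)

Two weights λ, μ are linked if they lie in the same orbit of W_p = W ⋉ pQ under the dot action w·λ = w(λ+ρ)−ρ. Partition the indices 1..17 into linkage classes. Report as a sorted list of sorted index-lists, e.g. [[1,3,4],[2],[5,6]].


Type D_4, rank 4, |W|=192; reorder rows/cols to standard.

Ā_11 reps of the 17 weights (D_4, coords as presented):

  1: (1, 1, 0, 7);  2: (1, 1, 2, 4);  3: (1, 1, 0, 7);  4: (1, 1, 2, 4);  5: (1, 0, 0, 1);  6: (1, 1, 0, 7);  7: (1, 0, 0, 1);  8: (0, 2, 3, 0);  9: (1, 1, 6, 2);  10: (1, 1, 6, 2);  11: (1, 1, 6, 2);  12: (1, 1, 6, 2);  13: (1, 1, 0, 7);  14: (0, 2, 3, 0);  15: (1, 1, 0, 7);  16: (1, 0, 0, 1);  17: (1, 1, 6, 2)

These 17 weights hit 5 W_11-dot-orbits; sizes (5, 2, 3, 2, 5):

[[1, 3, 6, 13, 15], [2, 4], [5, 7, 16], [8, 14], [9, 10, 11, 12, 17]]


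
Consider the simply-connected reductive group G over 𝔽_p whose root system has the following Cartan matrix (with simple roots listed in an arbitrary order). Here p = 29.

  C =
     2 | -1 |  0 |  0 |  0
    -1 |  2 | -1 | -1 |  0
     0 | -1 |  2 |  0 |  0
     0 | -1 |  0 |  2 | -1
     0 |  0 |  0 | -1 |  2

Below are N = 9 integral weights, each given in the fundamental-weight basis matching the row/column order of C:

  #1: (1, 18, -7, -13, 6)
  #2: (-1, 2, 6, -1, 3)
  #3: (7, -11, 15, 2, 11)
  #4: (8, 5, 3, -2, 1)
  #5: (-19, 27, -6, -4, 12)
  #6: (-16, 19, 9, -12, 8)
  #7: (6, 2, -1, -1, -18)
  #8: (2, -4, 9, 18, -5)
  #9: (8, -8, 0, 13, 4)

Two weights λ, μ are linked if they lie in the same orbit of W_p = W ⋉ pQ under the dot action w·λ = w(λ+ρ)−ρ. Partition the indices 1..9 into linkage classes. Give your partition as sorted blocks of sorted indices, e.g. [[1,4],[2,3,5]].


Type D_5, rank 5, |W|=1920; reorder rows/cols to standard.

Each λ_j+ρ reduced to Ā_29; 5-tuples below use C's row order:

  1: (2, 1, 6, 7, 5) · 2: (0, 3, 7, 0, 4) · 3: (2, 1, 6, 7, 5) · 4: (9, 5, 4, 1, 1) · 5: (9, 5, 4, 1, 1) · 6: (9, 5, 4, 1, 1) · 7: (0, 3, 7, 0, 4) · 8: (0, 3, 7, 0, 4) · 9: (2, 1, 6, 7, 5)

These 9 weights hit 3 W_29-dot-orbits; sizes (3, 3, 3):

[[1, 3, 9], [2, 7, 8], [4, 5, 6]]


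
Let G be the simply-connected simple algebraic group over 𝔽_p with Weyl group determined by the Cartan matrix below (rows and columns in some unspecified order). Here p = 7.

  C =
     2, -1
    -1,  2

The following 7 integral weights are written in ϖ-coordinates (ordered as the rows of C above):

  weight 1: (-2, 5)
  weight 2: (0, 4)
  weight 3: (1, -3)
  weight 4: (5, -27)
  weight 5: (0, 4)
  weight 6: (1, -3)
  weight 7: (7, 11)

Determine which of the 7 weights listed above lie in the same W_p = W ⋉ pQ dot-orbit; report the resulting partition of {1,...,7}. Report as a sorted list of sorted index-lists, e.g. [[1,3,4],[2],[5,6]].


Cartan matrix: type A_2 (|W|=6); un-permuting the 2 rows.

Each λ_j+ρ reduced to Ā_7; 2-tuples below use C's row order:

    λ_1+ρ ↦ (1, 5)
    λ_2+ρ ↦ (1, 5)
    λ_3+ρ ↦ (0, 2)
    λ_4+ρ ↦ (1, 5)
    λ_5+ρ ↦ (1, 5)
    λ_6+ρ ↦ (0, 2)
    λ_7+ρ ↦ (1, 5)

2 distinct reps among the 7 weights ⇒ 2 W_7-linkage classes:

[[1, 2, 4, 5, 7], [3, 6]]


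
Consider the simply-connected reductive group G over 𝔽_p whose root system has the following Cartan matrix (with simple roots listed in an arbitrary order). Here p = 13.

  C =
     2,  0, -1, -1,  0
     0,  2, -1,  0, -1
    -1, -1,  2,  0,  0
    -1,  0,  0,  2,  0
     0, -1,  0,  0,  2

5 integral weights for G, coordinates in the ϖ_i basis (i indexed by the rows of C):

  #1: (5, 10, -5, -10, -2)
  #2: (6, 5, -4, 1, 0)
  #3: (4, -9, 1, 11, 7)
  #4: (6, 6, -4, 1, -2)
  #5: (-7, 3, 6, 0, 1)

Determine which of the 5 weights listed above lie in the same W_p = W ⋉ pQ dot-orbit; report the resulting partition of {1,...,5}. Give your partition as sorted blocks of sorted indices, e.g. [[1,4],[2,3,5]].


Dynkin diagram of C (from the 8 off-diagonal −1 entries): A_5.

Ā_13 reps of the 5 weights (A_5, coords as presented):

  1: (4, 3, 3, 2, 1);  2: (4, 3, 3, 2, 1);  3: (1, 4, 1, 5, 2);  4: (4, 3, 3, 2, 1);  5: (1, 4, 1, 5, 2)

Linkage partition of the 5 weights (2 classes, p=13):

[[1, 2, 4], [3, 5]]


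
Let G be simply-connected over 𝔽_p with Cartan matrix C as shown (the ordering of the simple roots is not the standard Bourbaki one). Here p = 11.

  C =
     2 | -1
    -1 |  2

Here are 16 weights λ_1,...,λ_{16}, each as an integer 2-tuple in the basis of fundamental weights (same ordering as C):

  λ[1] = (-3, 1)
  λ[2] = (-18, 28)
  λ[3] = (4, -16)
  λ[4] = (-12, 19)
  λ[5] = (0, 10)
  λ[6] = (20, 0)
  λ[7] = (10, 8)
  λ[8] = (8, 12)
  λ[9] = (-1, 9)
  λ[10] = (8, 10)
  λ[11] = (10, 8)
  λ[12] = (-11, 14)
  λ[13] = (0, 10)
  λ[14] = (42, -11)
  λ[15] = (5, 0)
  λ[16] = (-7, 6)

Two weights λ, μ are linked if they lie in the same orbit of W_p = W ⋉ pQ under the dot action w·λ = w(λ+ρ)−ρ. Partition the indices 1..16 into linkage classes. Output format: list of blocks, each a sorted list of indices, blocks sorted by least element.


Root system A_2: the 2×2 matrix C matches after relabeling.

W_11-reps of the 16 weights in Ā_11 (same 2-coord order as C):

  λ_1+ρ ↦ (2, 0) · λ_2+ρ ↦ (6, 1) · λ_3+ρ ↦ (6, 1) · λ_4+ρ ↦ (2, 0) · λ_5+ρ ↦ (0, 10) · λ_6+ρ ↦ (0, 10) · λ_7+ρ ↦ (2, 0) · λ_8+ρ ↦ (2, 0) · λ_9+ρ ↦ (0, 10) · λ_10+ρ ↦ (0, 2) · λ_11+ρ ↦ (2, 0) · λ_12+ρ ↦ (6, 1) · λ_13+ρ ↦ (0, 10) · λ_14+ρ ↦ (0, 10) · λ_15+ρ ↦ (6, 1) · λ_16+ρ ↦ (6, 1)

Linkage partition of the 16 weights (4 classes, p=11):

[[1, 4, 7, 8, 11], [2, 3, 12, 15, 16], [5, 6, 9, 13, 14], [10]]


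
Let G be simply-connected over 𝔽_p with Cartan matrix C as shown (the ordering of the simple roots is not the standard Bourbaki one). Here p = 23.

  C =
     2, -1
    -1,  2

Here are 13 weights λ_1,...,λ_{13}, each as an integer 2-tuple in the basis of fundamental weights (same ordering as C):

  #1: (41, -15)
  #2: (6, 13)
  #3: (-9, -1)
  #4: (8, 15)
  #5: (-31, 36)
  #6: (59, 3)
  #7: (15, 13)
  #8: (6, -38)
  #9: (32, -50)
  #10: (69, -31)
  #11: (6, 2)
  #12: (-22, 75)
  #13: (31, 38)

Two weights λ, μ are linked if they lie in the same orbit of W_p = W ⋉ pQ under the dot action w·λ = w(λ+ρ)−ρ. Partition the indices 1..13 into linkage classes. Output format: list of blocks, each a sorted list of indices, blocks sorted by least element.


Root system A_2: the 2×2 matrix C matches after relabeling.

W_23-reps of the 13 weights in Ā_23 (same 2-coord order as C):

  λ_1+ρ ↦ (4, 5)
  λ_2+ρ ↦ (7, 14)
  λ_3+ρ ↦ (0, 8)
  λ_4+ρ ↦ (7, 14)
  λ_5+ρ ↦ (9, 7)
  λ_6+ρ ↦ (4, 5)
  λ_7+ρ ↦ (9, 7)
  λ_8+ρ ↦ (9, 7)
  λ_9+ρ ↦ (7, 3)
  λ_10+ρ ↦ (16, 6)
  λ_11+ρ ↦ (7, 3)
  λ_12+ρ ↦ (7, 14)
  λ_13+ρ ↦ (7, 14)

Linkage partition of the 13 weights (6 classes, p=23):

[[1, 6], [2, 4, 12, 13], [3], [5, 7, 8], [9, 11], [10]]


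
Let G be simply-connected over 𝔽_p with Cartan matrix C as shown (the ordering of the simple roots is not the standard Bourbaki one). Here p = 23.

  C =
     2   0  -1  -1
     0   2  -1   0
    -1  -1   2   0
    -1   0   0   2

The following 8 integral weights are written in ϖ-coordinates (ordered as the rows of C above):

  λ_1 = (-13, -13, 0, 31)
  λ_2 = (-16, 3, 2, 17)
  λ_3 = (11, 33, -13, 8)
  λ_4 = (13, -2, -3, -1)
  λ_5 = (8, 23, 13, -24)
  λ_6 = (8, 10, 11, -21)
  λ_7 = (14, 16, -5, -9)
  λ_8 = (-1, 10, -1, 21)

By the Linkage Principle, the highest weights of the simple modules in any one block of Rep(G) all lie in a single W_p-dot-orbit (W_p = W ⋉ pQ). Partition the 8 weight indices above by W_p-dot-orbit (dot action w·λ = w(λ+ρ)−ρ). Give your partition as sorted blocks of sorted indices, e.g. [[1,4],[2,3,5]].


Cartan matrix: type A_4 (|W|=120); un-permuting the 4 rows.

Alcove-folded reps (p=23, 8 weights, presented ϖ-order):

  λ_1 → (11, 2, 1, 0) · λ_2 → (3, 8, 4, 3) · λ_3 → (11, 2, 1, 0) · λ_4 → (11, 2, 1, 0) · λ_5 → (0, 1, 0, 14) · λ_6 → (11, 2, 1, 0) · λ_7 → (3, 8, 4, 3) · λ_8 → (0, 1, 0, 12)

These 8 weights hit 4 W_23-dot-orbits; sizes (4, 2, 1, 1):

[[1, 3, 4, 6], [2, 7], [5], [8]]


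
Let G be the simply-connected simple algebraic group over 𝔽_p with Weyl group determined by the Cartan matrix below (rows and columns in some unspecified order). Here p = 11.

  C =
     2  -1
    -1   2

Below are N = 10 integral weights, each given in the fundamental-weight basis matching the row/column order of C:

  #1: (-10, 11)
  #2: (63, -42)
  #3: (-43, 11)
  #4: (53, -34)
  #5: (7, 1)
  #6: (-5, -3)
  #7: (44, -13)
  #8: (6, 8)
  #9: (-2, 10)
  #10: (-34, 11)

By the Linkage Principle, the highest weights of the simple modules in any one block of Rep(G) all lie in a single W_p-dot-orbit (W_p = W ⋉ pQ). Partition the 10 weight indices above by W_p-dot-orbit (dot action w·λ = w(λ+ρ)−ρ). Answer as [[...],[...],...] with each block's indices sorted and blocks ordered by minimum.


Cartan matrix: type A_2 (|W|=6); un-permuting the 2 rows.

Alcove-folded reps (p=11, 10 weights, presented ϖ-order):

    λ_1+ρ ↦ (8, 2)
    λ_2+ρ ↦ (8, 2)
    λ_3+ρ ↦ (8, 2)
    λ_4+ρ ↦ (1, 10)
    λ_5+ρ ↦ (8, 2)
    λ_6+ρ ↦ (2, 4)
    λ_7+ρ ↦ (1, 10)
    λ_8+ρ ↦ (2, 4)
    λ_9+ρ ↦ (1, 10)
    λ_10+ρ ↦ (1, 10)

Partition of {1..10} into 3 W_11-dot-orbits:

[[1, 2, 3, 5], [4, 7, 9, 10], [6, 8]]


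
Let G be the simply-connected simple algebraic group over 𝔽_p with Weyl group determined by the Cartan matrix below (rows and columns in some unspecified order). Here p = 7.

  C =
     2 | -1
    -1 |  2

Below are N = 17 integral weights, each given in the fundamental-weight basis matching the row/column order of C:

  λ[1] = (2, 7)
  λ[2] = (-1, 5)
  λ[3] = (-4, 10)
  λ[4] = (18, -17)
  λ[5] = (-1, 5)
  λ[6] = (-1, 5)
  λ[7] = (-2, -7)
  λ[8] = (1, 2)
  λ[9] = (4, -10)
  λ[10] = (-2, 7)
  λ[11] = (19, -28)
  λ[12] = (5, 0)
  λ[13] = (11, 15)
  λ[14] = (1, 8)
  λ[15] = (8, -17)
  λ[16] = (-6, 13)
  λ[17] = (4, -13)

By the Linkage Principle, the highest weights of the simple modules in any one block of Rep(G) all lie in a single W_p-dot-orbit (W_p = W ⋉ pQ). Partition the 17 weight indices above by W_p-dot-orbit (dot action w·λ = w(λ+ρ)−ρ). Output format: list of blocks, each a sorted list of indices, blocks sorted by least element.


C ↔ A_2 under row/col permutation; |W(A_2)| = 6.

Folding the 17 weights λ_j+ρ into Ā_7 (reps in the given 2-coord order):

    [1] (1, 3)
    [2] (0, 6)
    [3] (1, 3)
    [4] (2, 3)
    [5] (0, 6)
    [6] (0, 6)
    [7] (6, 1)
    [8] (2, 3)
    [9] (2, 3)
    [10] (0, 6)
    [11] (6, 1)
    [12] (6, 1)
    [13] (2, 0)
    [14] (2, 3)
    [15] (0, 2)
    [16] (2, 0)
    [17] (2, 0)

Partition of {1..17} into 6 W_7-dot-orbits:

[[1, 3], [2, 5, 6, 10], [4, 8, 9, 14], [7, 11, 12], [13, 16, 17], [15]]


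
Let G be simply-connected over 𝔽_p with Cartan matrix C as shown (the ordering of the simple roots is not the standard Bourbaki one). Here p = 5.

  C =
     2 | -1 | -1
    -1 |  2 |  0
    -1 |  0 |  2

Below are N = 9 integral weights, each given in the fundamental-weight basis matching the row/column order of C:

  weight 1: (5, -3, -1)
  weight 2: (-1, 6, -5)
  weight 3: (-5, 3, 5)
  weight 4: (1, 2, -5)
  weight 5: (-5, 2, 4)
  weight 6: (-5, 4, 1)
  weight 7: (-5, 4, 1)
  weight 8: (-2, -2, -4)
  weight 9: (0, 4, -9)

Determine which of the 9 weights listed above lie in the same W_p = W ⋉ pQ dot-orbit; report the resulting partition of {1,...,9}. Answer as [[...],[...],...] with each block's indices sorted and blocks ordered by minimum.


Type A_3, rank 3, |W|=24; reorder rows/cols to standard.

Folding the 9 weights λ_j+ρ into Ā_5 (reps in the given 3-coord order):

  λ_1+ρ ↦ (3, 1, 1);  λ_2+ρ ↦ (2, 1, 2);  λ_3+ρ ↦ (3, 1, 1);  λ_4+ρ ↦ (2, 1, 2);  λ_5+ρ ↦ (3, 1, 1);  λ_6+ρ ↦ (2, 1, 2);  λ_7+ρ ↦ (2, 1, 2);  λ_8+ρ ↦ (1, 3, 1);  λ_9+ρ ↦ (2, 1, 2)

Linkage partition of the 9 weights (3 classes, p=5):

[[1, 3, 5], [2, 4, 6, 7, 9], [8]]


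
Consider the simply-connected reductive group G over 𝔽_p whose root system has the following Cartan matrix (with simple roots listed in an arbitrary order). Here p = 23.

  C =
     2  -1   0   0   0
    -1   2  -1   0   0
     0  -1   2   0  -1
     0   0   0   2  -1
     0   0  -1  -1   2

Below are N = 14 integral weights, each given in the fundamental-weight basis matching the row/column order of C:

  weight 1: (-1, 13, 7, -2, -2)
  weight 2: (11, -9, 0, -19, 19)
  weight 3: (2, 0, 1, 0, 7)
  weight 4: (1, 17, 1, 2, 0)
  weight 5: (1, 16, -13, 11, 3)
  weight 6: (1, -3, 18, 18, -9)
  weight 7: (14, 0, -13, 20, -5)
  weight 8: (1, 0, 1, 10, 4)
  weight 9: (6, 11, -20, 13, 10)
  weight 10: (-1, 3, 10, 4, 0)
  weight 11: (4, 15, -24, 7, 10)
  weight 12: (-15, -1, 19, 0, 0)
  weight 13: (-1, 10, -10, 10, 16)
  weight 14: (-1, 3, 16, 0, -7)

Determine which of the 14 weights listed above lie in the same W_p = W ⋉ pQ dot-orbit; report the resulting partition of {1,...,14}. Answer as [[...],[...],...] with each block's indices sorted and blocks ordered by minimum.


Root system A_5: the 5×5 matrix C matches after relabeling.

W_23-reps of the 14 weights in Ā_23 (same 5-coord order as C):

    1: (0, 14, 6, 1, 1)
    2: (2, 1, 2, 11, 5)
    3: (3, 1, 2, 1, 8)
    4: (1, 17, 2, 0, 1)
    5: (2, 5, 4, 4, 8)
    6: (2, 5, 4, 4, 8)
    7: (0, 4, 11, 5, 1)
    8: (2, 1, 2, 11, 5)
    9: (2, 5, 4, 4, 8)
    10: (0, 4, 11, 5, 1)
    11: (2, 5, 4, 4, 8)
    12: (0, 14, 6, 1, 1)
    13: (2, 5, 4, 4, 8)
    14: (0, 4, 11, 5, 1)

Partition of {1..14} into 6 W_23-dot-orbits:

[[1, 12], [2, 8], [3], [4], [5, 6, 9, 11, 13], [7, 10, 14]]


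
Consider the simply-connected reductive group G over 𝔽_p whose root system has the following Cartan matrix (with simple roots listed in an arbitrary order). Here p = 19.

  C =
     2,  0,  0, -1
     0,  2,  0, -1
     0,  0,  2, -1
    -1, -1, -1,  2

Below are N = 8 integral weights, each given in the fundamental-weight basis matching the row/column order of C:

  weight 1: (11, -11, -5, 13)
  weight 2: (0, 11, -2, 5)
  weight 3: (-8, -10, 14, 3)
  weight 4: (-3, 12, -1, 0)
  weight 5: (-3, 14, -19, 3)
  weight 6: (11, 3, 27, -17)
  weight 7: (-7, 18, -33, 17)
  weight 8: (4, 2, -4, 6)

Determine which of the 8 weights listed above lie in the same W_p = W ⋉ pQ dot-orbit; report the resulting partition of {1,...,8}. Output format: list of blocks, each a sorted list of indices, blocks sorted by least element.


Type D_4, rank 4, |W|=192; reorder rows/cols to standard.

W_19-reps of the 8 weights in Ā_19 (same 4-coord order as C):

  λ_1+ρ ↦ (5, 3, 3, 4)
  λ_2+ρ ↦ (1, 12, 1, 0)
  λ_3+ρ ↦ (5, 3, 3, 4)
  λ_4+ρ ↦ (1, 12, 1, 0)
  λ_5+ρ ↦ (14, 1, 2, 1)
  λ_6+ρ ↦ (5, 3, 3, 4)
  λ_7+ρ ↦ (1, 12, 1, 0)
  λ_8+ρ ↦ (5, 3, 3, 4)

3 distinct reps among the 8 weights ⇒ 3 W_19-linkage classes:

[[1, 3, 6, 8], [2, 4, 7], [5]]


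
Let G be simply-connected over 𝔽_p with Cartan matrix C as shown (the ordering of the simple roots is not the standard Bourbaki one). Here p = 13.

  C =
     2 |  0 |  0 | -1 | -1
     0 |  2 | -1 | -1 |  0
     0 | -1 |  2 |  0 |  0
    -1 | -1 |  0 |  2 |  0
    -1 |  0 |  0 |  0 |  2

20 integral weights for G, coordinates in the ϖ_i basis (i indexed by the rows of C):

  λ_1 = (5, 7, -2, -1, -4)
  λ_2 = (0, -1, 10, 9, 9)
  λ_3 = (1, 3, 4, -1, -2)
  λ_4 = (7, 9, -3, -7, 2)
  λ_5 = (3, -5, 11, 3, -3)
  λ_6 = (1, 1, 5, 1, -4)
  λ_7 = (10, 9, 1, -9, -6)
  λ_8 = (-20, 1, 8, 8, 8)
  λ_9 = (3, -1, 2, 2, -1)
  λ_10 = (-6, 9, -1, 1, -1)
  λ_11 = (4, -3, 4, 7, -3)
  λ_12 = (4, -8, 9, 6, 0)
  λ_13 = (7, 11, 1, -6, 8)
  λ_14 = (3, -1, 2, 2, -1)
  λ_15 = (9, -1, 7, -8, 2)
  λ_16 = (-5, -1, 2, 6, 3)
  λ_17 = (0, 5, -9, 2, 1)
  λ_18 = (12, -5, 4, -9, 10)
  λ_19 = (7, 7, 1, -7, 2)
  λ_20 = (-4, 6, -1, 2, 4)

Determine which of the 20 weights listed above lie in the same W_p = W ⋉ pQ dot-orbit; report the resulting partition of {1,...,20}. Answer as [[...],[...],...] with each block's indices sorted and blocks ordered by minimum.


Type A_5, rank 5, |W|=720; reorder rows/cols to standard.

W_13-reps of the 20 weights in Ā_13 (same 5-coord order as C):

  λ_1+ρ ↦ (3, 7, 0, 0, 2)
  λ_2+ρ ↦ (2, 2, 0, 6, 1)
  λ_3+ρ ↦ (1, 4, 5, 0, 1)
  λ_4+ρ ↦ (2, 2, 0, 6, 1)
  λ_5+ρ ↦ (1, 4, 5, 0, 1)
  λ_6+ρ ↦ (1, 2, 6, 1, 2)
  λ_7+ρ ↦ (2, 2, 0, 6, 1)
  λ_8+ρ ↦ (1, 2, 6, 1, 2)
  λ_9+ρ ↦ (4, 0, 3, 3, 0)
  λ_10+ρ ↦ (3, 7, 0, 0, 2)
  λ_11+ρ ↦ (2, 2, 0, 6, 1)
  λ_12+ρ ↦ (3, 7, 0, 0, 2)
  λ_13+ρ ↦ (1, 4, 5, 0, 1)
  λ_14+ρ ↦ (4, 0, 3, 3, 0)
  λ_15+ρ ↦ (3, 7, 0, 0, 2)
  λ_16+ρ ↦ (4, 0, 3, 3, 0)
  λ_17+ρ ↦ (1, 2, 6, 1, 2)
  λ_18+ρ ↦ (1, 3, 1, 1, 0)
  λ_19+ρ ↦ (2, 2, 0, 6, 1)
  λ_20+ρ ↦ (3, 7, 0, 0, 2)

Grouping the 20 weights by Ā_13-representative: 6 linkage classes.

[[1, 10, 12, 15, 20], [2, 4, 7, 11, 19], [3, 5, 13], [6, 8, 17], [9, 14, 16], [18]]


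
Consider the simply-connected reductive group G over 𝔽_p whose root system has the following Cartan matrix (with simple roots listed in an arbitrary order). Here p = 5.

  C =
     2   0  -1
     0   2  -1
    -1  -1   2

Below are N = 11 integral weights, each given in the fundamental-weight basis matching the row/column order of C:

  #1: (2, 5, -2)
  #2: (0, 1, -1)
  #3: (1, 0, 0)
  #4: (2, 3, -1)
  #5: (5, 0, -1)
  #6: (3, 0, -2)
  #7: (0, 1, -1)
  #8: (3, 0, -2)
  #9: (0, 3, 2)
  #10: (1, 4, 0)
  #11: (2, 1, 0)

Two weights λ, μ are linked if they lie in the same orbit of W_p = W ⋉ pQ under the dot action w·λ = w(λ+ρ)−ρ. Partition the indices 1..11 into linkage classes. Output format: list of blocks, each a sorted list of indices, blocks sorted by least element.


A_3 Cartan matrix, 3 simple roots permuted; ρ=(1,1,1).

λ_j+ρ reflected into Ā_5 (⟨·,θ^∨⟩≤5); 3-tuples as given:

  [1] (1, 2, 0);  [2] (1, 2, 0);  [3] (2, 1, 1);  [4] (1, 2, 0);  [5] (3, 0, 1);  [6] (3, 0, 1);  [7] (1, 2, 0);  [8] (3, 0, 1);  [9] (2, 1, 1);  [10] (1, 2, 0);  [11] (2, 1, 1)

Linkage partition of the 11 weights (3 classes, p=5):

[[1, 2, 4, 7, 10], [3, 9, 11], [5, 6, 8]]


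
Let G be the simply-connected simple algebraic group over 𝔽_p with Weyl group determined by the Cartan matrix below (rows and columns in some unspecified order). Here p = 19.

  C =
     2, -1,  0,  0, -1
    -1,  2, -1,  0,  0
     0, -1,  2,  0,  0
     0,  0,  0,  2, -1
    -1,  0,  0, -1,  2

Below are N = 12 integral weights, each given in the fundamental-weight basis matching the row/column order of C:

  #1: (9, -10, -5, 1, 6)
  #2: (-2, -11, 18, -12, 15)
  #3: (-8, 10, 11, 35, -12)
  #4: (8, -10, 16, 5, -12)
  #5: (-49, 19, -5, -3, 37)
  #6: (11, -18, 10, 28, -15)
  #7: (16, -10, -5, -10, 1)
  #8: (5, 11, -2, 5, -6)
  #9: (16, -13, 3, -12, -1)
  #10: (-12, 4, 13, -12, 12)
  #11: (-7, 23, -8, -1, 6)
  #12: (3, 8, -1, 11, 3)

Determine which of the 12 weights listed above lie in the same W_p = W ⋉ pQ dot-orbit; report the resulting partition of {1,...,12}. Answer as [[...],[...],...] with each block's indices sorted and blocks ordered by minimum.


Type A_5, rank 5, |W|=720; reorder rows/cols to standard.

λ_j+ρ reflected into Ā_19 (⟨·,θ^∨⟩≤19); 5-tuples as given:

  1: (3, 1, 9, 2, 4) · 2: (4, 1, 3, 0, 6) · 3: (3, 4, 7, 1, 3) · 4: (4, 2, 6, 0, 5) · 5: (3, 1, 9, 2, 4) · 6: (4, 2, 6, 0, 5) · 7: (3, 1, 9, 2, 4) · 8: (1, 11, 1, 1, 5) · 9: (4, 2, 6, 0, 5) · 10: (4, 2, 6, 0, 5) · 11: (1, 11, 1, 1, 5) · 12: (3, 1, 9, 2, 4)

These 12 weights hit 5 W_19-dot-orbits; sizes (4, 1, 1, 4, 2):

[[1, 5, 7, 12], [2], [3], [4, 6, 9, 10], [8, 11]]


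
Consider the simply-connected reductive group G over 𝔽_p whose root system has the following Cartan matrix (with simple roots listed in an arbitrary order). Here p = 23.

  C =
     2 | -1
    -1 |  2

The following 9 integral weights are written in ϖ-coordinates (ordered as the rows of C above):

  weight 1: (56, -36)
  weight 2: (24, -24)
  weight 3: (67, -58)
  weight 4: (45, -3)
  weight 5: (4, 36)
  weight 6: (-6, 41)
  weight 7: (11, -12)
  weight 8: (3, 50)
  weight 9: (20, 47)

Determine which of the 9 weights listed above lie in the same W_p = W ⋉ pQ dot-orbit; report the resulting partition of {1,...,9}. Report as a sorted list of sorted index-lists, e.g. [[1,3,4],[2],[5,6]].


C ↔ A_2 under row/col permutation; |W(A_2)| = 6.

W_23-reps of the 9 weights in Ā_23 (same 2-coord order as C):

  λ_1 → (1, 11)
  λ_2 → (0, 21)
  λ_3 → (1, 11)
  λ_4 → (0, 21)
  λ_5 → (14, 4)
  λ_6 → (14, 4)
  λ_7 → (1, 11)
  λ_8 → (14, 4)
  λ_9 → (0, 21)

The 9 indices split into 3 linkage classes (same alcove rep ⇔ same W_23-dot-orbit):

[[1, 3, 7], [2, 4, 9], [5, 6, 8]]


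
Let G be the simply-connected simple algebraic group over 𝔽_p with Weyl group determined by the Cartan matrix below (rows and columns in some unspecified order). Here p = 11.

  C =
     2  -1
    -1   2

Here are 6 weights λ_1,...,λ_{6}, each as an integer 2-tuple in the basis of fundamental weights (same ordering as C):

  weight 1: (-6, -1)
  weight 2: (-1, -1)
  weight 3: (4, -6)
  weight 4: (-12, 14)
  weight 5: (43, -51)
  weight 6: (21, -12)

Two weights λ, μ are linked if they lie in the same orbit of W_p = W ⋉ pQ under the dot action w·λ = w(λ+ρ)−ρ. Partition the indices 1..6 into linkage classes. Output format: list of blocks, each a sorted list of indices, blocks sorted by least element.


Root system A_2: the 2×2 matrix C matches after relabeling.

Ā_11 reps of the 6 weights (A_2, coords as presented):

  1: (0, 5);  2: (0, 0);  3: (0, 5);  4: (7, 0);  5: (0, 5);  6: (0, 0)

The 6 indices split into 3 linkage classes (same alcove rep ⇔ same W_11-dot-orbit):

[[1, 3, 5], [2, 6], [4]]


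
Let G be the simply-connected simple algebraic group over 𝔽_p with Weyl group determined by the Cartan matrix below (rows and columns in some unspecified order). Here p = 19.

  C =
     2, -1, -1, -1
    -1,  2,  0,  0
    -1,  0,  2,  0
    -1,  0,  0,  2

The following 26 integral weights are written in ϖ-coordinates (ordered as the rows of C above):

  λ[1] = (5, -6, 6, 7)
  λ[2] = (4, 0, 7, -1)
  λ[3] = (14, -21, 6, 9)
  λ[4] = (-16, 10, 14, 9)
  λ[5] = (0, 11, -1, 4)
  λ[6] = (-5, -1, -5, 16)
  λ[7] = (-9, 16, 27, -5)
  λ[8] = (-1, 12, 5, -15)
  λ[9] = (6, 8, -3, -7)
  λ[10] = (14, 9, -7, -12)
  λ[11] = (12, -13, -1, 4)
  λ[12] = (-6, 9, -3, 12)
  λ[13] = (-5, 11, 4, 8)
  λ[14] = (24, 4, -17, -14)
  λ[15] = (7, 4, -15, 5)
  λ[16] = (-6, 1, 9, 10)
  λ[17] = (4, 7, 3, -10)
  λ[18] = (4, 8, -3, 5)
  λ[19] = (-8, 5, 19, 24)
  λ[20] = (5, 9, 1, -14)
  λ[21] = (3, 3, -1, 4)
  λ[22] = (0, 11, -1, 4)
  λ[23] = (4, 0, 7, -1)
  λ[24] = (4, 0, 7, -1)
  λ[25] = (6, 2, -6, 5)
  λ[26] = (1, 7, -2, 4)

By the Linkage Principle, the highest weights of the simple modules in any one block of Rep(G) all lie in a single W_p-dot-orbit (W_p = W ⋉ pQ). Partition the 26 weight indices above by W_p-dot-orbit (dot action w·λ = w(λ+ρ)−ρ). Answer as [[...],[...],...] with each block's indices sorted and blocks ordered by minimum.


Type D_4, rank 4, |W|=192; reorder rows/cols to standard.

Alcove-folded reps (p=19, 26 weights, presented ϖ-order):

  [1] (2, 3, 5, 6)
  [2] (5, 1, 8, 0)
  [3] (1, 6, 5, 2)
  [4] (4, 4, 0, 5)
  [5] (1, 12, 0, 5)
  [6] (4, 4, 0, 5)
  [7] (1, 8, 1, 5)
  [8] (5, 1, 8, 0)
  [9] (1, 8, 1, 5)
  [10] (4, 4, 0, 5)
  [11] (1, 12, 0, 5)
  [12] (2, 3, 5, 6)
  [13] (1, 8, 1, 5)
  [14] (1, 6, 5, 2)
  [15] (5, 1, 8, 0)
  [16] (2, 3, 5, 6)
  [17] (4, 4, 0, 5)
  [18] (1, 8, 1, 5)
  [19] (1, 12, 0, 5)
  [20] (2, 3, 5, 6)
  [21] (4, 4, 0, 5)
  [22] (1, 12, 0, 5)
  [23] (5, 1, 8, 0)
  [24] (5, 1, 8, 0)
  [25] (2, 3, 5, 6)
  [26] (1, 8, 1, 5)

The 26 indices split into 6 linkage classes (same alcove rep ⇔ same W_19-dot-orbit):

[[1, 12, 16, 20, 25], [2, 8, 15, 23, 24], [3, 14], [4, 6, 10, 17, 21], [5, 11, 19, 22], [7, 9, 13, 18, 26]]


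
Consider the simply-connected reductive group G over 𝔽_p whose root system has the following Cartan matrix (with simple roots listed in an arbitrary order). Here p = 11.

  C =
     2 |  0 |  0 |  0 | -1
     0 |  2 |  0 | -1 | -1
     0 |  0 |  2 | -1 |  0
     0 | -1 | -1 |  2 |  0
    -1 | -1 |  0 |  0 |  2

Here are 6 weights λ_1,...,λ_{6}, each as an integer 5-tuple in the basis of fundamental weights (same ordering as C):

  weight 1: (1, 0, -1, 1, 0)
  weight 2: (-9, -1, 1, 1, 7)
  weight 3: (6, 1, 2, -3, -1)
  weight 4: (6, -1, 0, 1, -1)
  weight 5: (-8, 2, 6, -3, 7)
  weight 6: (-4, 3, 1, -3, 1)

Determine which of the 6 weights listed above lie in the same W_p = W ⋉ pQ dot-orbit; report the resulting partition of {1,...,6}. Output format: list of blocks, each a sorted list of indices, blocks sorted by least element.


A_5 Cartan matrix, 5 simple roots permuted; ρ=(1,1,1,1,1).

Alcove-folded reps (p=11, 6 weights, presented ϖ-order):

    1: (2, 1, 0, 2, 1)
    2: (7, 0, 1, 2, 0)
    3: (7, 0, 1, 2, 0)
    4: (7, 0, 1, 2, 0)
    5: (2, 1, 0, 2, 1)
    6: (2, 1, 0, 2, 1)

Partition of {1..6} into 2 W_11-dot-orbits:

[[1, 5, 6], [2, 3, 4]]


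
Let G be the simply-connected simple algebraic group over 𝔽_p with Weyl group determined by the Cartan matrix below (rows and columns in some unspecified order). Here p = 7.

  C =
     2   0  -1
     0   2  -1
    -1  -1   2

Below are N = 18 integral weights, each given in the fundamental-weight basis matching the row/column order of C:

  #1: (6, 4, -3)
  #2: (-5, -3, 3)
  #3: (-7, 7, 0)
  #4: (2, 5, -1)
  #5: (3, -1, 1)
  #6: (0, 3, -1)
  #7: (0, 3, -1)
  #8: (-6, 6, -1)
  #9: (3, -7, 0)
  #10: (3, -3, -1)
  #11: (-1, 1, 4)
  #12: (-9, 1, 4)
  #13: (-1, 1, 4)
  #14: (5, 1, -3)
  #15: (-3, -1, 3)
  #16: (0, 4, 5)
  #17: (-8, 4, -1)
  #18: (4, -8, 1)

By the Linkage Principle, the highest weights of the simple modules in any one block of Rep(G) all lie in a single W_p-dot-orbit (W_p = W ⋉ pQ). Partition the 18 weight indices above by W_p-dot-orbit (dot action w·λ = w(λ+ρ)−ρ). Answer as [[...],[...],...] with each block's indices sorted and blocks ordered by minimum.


Root system A_3: the 3×3 matrix C matches after relabeling.

Ā_7 reps of the 18 weights (A_3, coords as presented):

  λ_1+ρ ↦ (2, 0, 2) · λ_2+ρ ↦ (2, 0, 2) · λ_3+ρ ↦ (1, 1, 4) · λ_4+ρ ↦ (1, 4, 0) · λ_5+ρ ↦ (4, 0, 2) · λ_6+ρ ↦ (1, 4, 0) · λ_7+ρ ↦ (1, 4, 0) · λ_8+ρ ↦ (0, 2, 5) · λ_9+ρ ↦ (1, 1, 4) · λ_10+ρ ↦ (2, 0, 2) · λ_11+ρ ↦ (0, 2, 5) · λ_12+ρ ↦ (4, 0, 2) · λ_13+ρ ↦ (0, 2, 5) · λ_14+ρ ↦ (4, 0, 2) · λ_15+ρ ↦ (2, 0, 2) · λ_16+ρ ↦ (4, 0, 2) · λ_17+ρ ↦ (0, 2, 5) · λ_18+ρ ↦ (0, 2, 5)

These 18 weights hit 5 W_7-dot-orbits; sizes (4, 2, 3, 4, 5):

[[1, 2, 10, 15], [3, 9], [4, 6, 7], [5, 12, 14, 16], [8, 11, 13, 17, 18]]


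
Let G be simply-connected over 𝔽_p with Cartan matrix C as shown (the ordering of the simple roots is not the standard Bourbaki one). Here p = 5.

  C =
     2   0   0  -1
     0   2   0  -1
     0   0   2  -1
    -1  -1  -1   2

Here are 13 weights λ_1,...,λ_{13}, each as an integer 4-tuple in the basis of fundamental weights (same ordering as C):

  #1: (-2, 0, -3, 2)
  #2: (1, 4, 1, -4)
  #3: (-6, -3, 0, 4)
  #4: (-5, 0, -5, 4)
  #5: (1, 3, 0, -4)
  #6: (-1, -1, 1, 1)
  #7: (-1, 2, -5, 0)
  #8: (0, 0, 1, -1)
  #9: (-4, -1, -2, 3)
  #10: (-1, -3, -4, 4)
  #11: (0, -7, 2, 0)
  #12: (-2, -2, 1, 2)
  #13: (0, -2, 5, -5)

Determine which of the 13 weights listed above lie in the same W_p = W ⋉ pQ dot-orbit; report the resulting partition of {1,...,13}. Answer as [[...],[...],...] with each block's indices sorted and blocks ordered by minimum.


Dynkin diagram of C (from the 6 off-diagonal −1 entries): D_4.

Ā_5 reps of the 13 weights (D_4, coords as presented):

    λ_1+ρ ↦ (1, 1, 2, 0)
    λ_2+ρ ↦ (1, 2, 1, 0)
    λ_3+ρ ↦ (3, 0, 1, 0)
    λ_4+ρ ↦ (1, 2, 1, 0)
    λ_5+ρ ↦ (1, 1, 2, 0)
    λ_6+ρ ↦ (0, 0, 2, 1)
    λ_7+ρ ↦ (3, 0, 1, 0)
    λ_8+ρ ↦ (1, 1, 2, 0)
    λ_9+ρ ↦ (3, 0, 1, 0)
    λ_10+ρ ↦ (0, 2, 3, 0)
    λ_11+ρ ↦ (3, 0, 1, 0)
    λ_12+ρ ↦ (1, 1, 2, 0)
    λ_13+ρ ↦ (1, 1, 2, 0)

These 13 weights hit 5 W_5-dot-orbits; sizes (5, 2, 4, 1, 1):

[[1, 5, 8, 12, 13], [2, 4], [3, 7, 9, 11], [6], [10]]


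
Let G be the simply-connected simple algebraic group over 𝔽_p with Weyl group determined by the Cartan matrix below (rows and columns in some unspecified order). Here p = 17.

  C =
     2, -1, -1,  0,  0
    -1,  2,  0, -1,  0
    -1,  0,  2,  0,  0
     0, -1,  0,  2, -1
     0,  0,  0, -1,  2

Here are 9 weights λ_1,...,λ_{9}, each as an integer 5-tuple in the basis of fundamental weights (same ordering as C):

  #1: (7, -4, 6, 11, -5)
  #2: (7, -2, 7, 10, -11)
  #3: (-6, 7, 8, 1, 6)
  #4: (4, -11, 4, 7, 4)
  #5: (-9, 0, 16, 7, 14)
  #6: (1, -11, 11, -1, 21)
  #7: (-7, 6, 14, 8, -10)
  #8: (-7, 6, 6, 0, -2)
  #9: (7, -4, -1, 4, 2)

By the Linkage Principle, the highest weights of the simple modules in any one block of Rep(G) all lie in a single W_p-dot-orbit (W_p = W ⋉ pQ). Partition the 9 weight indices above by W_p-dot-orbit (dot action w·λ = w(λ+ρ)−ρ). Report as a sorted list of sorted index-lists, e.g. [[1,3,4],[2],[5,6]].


C ↔ A_5 under row/col permutation; |W(A_5)| = 720.

Alcove-folded reps (p=17, 9 weights, presented ϖ-order):

  λ_1+ρ ↦ (5, 3, 0, 2, 3);  λ_2+ρ ↦ (6, 1, 1, 0, 1);  λ_3+ρ ↦ (5, 3, 0, 2, 3);  λ_4+ρ ↦ (5, 3, 0, 2, 3);  λ_5+ρ ↦ (6, 1, 1, 0, 1);  λ_6+ρ ↦ (5, 3, 0, 2, 3);  λ_7+ρ ↦ (6, 1, 1, 0, 1);  λ_8+ρ ↦ (6, 1, 1, 0, 1);  λ_9+ρ ↦ (5, 3, 0, 2, 3)

These 9 weights hit 2 W_17-dot-orbits; sizes (5, 4):

[[1, 3, 4, 6, 9], [2, 5, 7, 8]]


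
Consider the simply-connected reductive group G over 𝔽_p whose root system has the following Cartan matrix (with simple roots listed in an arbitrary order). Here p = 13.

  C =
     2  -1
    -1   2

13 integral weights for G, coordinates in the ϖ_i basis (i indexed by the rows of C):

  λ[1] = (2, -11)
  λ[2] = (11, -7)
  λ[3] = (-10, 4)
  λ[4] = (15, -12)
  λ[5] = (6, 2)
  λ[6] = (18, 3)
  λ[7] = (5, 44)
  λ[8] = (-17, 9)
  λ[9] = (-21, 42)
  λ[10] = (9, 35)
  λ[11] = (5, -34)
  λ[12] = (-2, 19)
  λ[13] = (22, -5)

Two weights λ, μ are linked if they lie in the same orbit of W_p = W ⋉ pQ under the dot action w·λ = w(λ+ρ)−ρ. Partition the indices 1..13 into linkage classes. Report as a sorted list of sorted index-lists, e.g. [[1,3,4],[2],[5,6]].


A_2 Cartan matrix, 2 simple roots permuted; ρ=(1,1).

Ā_13 reps of the 13 weights (A_2, coords as presented):

  λ_1 → (7, 3) · λ_2 → (6, 6) · λ_3 → (5, 4) · λ_4 → (2, 8) · λ_5 → (7, 3) · λ_6 → (3, 6) · λ_7 → (6, 6) · λ_8 → (7, 3) · λ_9 → (3, 6) · λ_10 → (7, 3) · λ_11 → (6, 6) · λ_12 → (6, 6) · λ_13 → (3, 6)

Linkage partition of the 13 weights (5 classes, p=13):

[[1, 5, 8, 10], [2, 7, 11, 12], [3], [4], [6, 9, 13]]


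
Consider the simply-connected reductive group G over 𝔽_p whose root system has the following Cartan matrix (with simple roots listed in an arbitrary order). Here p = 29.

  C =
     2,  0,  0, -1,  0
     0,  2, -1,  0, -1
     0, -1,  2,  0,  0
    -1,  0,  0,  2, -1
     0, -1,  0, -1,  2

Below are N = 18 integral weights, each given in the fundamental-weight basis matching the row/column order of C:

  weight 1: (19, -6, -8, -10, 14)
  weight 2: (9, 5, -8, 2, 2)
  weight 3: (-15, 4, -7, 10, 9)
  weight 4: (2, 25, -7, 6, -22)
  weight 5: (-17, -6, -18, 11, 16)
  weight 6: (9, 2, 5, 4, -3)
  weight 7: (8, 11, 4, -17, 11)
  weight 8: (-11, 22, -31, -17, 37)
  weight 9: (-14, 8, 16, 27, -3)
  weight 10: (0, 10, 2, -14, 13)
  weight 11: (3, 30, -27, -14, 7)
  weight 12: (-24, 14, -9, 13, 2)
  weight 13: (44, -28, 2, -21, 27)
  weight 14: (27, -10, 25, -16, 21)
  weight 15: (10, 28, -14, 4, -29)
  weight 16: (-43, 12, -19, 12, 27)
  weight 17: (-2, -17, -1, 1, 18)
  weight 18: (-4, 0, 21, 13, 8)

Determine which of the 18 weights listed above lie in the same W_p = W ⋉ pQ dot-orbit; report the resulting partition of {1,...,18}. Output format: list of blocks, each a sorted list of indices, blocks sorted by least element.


Root system A_5: the 5×5 matrix C matches after relabeling.

Each λ_j+ρ reduced to Ā_29; 5-tuples below use C's row order:

  λ_1 → (11, 1, 5, 3, 6);  λ_2 → (10, 1, 6, 3, 2);  λ_3 → (11, 1, 5, 3, 6);  λ_4 → (11, 1, 5, 3, 6);  λ_5 → (7, 8, 5, 5, 4);  λ_6 → (10, 1, 6, 3, 2);  λ_7 → (7, 8, 5, 5, 4);  λ_8 → (10, 1, 6, 3, 2);  λ_9 → (10, 1, 6, 3, 2);  λ_10 → (12, 11, 3, 1, 1);  λ_11 → (1, 0, 16, 1, 3);  λ_12 → (11, 1, 5, 3, 6);  λ_13 → (1, 0, 16, 1, 3);  λ_14 → (10, 1, 6, 3, 2);  λ_15 → (12, 5, 1, 4, 7);  λ_16 → (12, 5, 1, 4, 7);  λ_17 → (1, 0, 16, 1, 3);  λ_18 → (11, 1, 5, 3, 6)

The 18 indices split into 6 linkage classes (same alcove rep ⇔ same W_29-dot-orbit):

[[1, 3, 4, 12, 18], [2, 6, 8, 9, 14], [5, 7], [10], [11, 13, 17], [15, 16]]


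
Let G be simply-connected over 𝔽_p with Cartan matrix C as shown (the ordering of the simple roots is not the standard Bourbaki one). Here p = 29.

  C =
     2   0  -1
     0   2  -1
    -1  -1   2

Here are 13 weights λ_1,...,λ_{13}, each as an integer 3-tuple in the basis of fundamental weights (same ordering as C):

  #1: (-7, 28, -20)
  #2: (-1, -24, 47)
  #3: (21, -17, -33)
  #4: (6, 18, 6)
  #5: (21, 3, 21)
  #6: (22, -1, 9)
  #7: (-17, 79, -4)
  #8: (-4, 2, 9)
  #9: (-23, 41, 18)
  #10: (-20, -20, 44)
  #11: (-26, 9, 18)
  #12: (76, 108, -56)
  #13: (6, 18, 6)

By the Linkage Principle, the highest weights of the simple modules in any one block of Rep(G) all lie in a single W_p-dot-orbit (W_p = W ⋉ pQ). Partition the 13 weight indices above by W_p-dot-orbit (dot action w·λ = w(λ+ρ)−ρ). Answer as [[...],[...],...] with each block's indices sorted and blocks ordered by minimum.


C ↔ A_3 under row/col permutation; |W(A_3)| = 24.

Alcove-folded reps (p=29, 13 weights, presented ϖ-order):

  1: (19, 4, 6) · 2: (19, 4, 6) · 3: (3, 3, 7) · 4: (3, 15, 7) · 5: (3, 15, 7) · 6: (19, 4, 6) · 7: (3, 3, 7) · 8: (3, 3, 7) · 9: (3, 3, 7) · 10: (3, 3, 7) · 11: (19, 4, 6) · 12: (3, 15, 7) · 13: (3, 15, 7)

These 13 weights hit 3 W_29-dot-orbits; sizes (4, 5, 4):

[[1, 2, 6, 11], [3, 7, 8, 9, 10], [4, 5, 12, 13]]
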